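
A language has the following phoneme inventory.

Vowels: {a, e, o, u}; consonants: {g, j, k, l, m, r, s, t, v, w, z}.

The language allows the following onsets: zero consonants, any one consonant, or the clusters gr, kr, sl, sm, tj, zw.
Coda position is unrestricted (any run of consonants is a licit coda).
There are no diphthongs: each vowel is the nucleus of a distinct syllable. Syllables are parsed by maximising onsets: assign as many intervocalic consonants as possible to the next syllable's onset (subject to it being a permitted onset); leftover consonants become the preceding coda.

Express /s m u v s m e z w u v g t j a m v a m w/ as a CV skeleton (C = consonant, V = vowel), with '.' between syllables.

CCVC.CCV.CCVCC.CCVC.CVCC

The vowels are u, e, u, a, a — 5 nuclei, so 5 syllables.
Between /u/ (V1) and /e/ (V2): /vsm/ — longest licit onset from the right is /sm/, leaving /v/ as coda.
Between /e/ (V2) and /u/ (V3): cluster /zw/ — /zw/ is itself a permitted onset, so the whole cluster goes right; preceding coda = ∅.
Between /u/ (V3) and /a/ (V4): cluster /vgtj/ — the longest permitted-onset suffix is /tj/; onset = /tj/, preceding coda = /vg/.
Between /a/ (V4) and /a/ (V5): /mv/; trying suffixes from longest down, /v/ is the first permitted one, so coda /m/ | onset /v/.
So the parse is smuv.sme.zwuvg.tjam.vamw.
Mapping each syllable to C/V: /smuv/ → CCVC, /sme/ → CCV, /zwuvg/ → CCVCC, /tjam/ → CCVC, /vamw/ → CVCC.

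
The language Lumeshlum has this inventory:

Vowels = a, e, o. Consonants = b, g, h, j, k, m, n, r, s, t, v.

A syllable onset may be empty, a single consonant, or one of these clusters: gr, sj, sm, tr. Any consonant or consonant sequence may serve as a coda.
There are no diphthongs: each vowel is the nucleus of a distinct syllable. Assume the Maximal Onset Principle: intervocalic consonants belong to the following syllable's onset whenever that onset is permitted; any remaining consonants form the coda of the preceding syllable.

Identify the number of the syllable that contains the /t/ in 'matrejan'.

Nuclei (vowels): a, e, a → 3 syllables.
/a…e/ gap (V1→V2): cluster /tr/ — /tr/ is itself a permitted onset, so the whole cluster goes right; preceding coda = ∅.
/e…a/ gap (V2→V3): /j/ is a single consonant, so it becomes the next onset.
So the parse is ma.tre.jan.
The /t/ is in the onset of syllable 2 (/tre/).

2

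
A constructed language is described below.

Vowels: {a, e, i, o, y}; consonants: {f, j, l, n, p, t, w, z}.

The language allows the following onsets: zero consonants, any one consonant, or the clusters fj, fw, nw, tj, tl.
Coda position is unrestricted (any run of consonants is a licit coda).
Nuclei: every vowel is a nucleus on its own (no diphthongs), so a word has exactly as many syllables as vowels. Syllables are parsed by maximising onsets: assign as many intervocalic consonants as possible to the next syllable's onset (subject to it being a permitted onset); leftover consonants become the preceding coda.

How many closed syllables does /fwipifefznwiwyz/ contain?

Vowels present: i, i, e, i, y; each is a nucleus, giving 5 syllables.
V1 /i/ – V2 /i/: /p/ → onset of the next syllable (single consonants are always licit onsets).
V2 /i/ – V3 /e/: /f/ is a single consonant, so it becomes the next onset.
V3 /e/ – V4 /i/: /fznw/ — longest licit onset from the right is /nw/, leaving /fz/ as coda.
V4 /i/ – V5 /y/: just /w/ — single C goes to the following onset.
Putting it together: fwi.pi.fefz.nwi.wyz.
Classifying each syllable: /fwi/ (open), /pi/ (open), /fefz/ (closed), /nwi/ (open), /wyz/ (closed).
Closed syllables: 2.

2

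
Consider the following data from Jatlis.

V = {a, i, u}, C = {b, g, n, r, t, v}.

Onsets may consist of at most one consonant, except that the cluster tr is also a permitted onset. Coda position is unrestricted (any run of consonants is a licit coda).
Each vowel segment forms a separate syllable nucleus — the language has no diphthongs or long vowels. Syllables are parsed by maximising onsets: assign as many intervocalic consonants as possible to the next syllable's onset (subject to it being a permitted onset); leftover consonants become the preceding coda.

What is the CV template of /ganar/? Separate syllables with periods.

Vowels present: a, a; each is a nucleus, giving 2 syllables.
σ1/σ2 boundary: /n/ → onset of the next syllable (single consonants are always licit onsets).
So the parse is ga.nar.
Mapping each syllable to C/V: /ga/ → CV, /nar/ → CVC.

CV.CVC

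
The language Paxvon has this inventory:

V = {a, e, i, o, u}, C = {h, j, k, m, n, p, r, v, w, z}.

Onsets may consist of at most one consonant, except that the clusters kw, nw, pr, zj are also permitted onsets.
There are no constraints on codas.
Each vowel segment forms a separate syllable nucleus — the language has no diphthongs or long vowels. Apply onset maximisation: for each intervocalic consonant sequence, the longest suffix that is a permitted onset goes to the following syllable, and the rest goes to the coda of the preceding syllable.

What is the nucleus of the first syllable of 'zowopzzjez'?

o

The vowels are o, o, e — 3 nuclei, so 3 syllables.
The first nucleus (vowel 1 from the left) is /o/.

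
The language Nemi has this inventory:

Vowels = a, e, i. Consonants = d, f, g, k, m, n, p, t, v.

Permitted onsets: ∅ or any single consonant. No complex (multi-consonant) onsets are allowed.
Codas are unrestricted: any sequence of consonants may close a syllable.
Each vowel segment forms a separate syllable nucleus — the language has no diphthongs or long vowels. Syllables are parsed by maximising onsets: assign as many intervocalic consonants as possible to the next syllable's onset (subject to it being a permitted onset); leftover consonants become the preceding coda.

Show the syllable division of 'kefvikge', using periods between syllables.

kef.vik.ge

The vowels are e, i, e — 3 nuclei, so 3 syllables.
/e…i/ gap (V1→V2): /fv/ splits as /f/ + /v/ (/v/ is the longest suffix that is a licit onset).
/i…e/ gap (V2→V3): cluster /kg/ — the longest permitted-onset suffix is /g/; onset = /g/, preceding coda = /k/.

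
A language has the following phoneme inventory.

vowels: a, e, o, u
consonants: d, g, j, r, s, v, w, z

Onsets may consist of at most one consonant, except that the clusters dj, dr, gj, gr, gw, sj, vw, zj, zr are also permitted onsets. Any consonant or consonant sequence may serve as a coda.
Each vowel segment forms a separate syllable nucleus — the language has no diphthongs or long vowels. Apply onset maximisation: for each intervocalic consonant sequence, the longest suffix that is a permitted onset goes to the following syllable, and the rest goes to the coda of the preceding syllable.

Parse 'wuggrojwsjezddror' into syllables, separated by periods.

wug.grojw.sjezd.dror

Nuclei (vowels): u, o, e, o → 4 syllables.
Between /u/ (V1) and /o/ (V2): /ggr/ splits as /g/ + /gr/ (/gr/ is the longest suffix that is a licit onset).
Between /o/ (V2) and /e/ (V3): /jwsj/ — longest licit onset from the right is /sj/, leaving /jw/ as coda.
Between /e/ (V3) and /o/ (V4): /zddr/ splits as /zd/ + /dr/ (/dr/ is the longest suffix that is a licit onset).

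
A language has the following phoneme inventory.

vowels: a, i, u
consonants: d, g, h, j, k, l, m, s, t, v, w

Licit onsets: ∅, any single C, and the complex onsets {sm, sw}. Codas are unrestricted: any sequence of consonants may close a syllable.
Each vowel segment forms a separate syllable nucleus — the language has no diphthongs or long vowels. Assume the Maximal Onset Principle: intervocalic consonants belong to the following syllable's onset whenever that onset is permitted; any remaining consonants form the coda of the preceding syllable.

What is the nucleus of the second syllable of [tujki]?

i

The vowels are u, i — 2 nuclei, so 2 syllables.
The second nucleus (vowel 2 from the left) is /i/.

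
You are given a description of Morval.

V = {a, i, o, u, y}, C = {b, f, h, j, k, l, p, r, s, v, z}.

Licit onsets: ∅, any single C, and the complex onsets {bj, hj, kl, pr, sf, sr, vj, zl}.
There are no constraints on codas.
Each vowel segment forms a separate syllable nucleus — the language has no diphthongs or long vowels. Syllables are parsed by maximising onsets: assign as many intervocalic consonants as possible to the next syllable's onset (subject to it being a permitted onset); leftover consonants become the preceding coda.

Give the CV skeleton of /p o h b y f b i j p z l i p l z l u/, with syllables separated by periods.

The vowels are o, y, i, i, u — 5 nuclei, so 5 syllables.
Between /o/ (V1) and /y/ (V2): /hb/; trying suffixes from longest down, /b/ is the first permitted one, so coda /h/ | onset /b/.
Between /y/ (V2) and /i/ (V3): /fb/; trying suffixes from longest down, /b/ is the first permitted one, so coda /f/ | onset /b/.
Between /i/ (V3) and /i/ (V4): /jpzl/ splits as /jp/ + /zl/ (/zl/ is the longest suffix that is a licit onset).
Between /i/ (V4) and /u/ (V5): cluster /plzl/ — the longest permitted-onset suffix is /zl/; onset = /zl/, preceding coda = /pl/.
Syllabification: poh.byf.bijp.zlipl.zlu.
Mapping each syllable to C/V: /poh/ → CVC, /byf/ → CVC, /bijp/ → CVCC, /zlipl/ → CCVCC, /zlu/ → CCV.

CVC.CVC.CVCC.CCVCC.CCV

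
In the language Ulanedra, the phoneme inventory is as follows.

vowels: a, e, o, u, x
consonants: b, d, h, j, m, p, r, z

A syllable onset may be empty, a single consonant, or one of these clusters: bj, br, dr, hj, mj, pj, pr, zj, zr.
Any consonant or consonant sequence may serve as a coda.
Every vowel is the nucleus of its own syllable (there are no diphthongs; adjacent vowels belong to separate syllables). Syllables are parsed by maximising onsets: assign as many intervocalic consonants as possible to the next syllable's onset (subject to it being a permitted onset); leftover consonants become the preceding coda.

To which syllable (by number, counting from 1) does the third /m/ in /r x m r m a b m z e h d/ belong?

Nuclei (vowels): x, a, e → 3 syllables.
V1 /x/ – V2 /a/: /mrm/ splits as /mr/ + /m/ (/m/ is the longest suffix that is a licit onset).
V2 /a/ – V3 /e/: /bmz/ splits as /bm/ + /z/ (/z/ is the longest suffix that is a licit onset).
Putting it together: rxmr.mabm.zehd.
The third /m/ is in the coda of syllable 2 (/mabm/).

2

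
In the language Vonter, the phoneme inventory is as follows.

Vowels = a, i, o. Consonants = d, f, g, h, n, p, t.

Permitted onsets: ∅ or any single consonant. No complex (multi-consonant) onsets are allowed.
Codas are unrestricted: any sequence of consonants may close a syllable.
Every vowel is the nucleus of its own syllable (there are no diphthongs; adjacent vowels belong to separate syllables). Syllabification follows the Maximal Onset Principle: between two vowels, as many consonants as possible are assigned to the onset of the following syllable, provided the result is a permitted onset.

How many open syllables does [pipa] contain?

Nuclei (vowels): i, a → 2 syllables.
σ1/σ2 boundary: just /p/ — single C goes to the following onset.
Syllabification: pi.pa.
Classifying each syllable: /pi/ (open), /pa/ (open).
Open syllables: 2.

2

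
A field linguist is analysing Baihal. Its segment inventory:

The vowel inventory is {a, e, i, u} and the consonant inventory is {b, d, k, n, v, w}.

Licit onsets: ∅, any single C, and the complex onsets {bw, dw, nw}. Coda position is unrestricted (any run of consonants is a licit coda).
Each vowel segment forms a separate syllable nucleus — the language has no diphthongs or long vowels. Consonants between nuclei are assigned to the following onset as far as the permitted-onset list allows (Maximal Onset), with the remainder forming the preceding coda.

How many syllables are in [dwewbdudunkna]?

Nuclei (vowels): e, u, u, a → 4 syllables.

4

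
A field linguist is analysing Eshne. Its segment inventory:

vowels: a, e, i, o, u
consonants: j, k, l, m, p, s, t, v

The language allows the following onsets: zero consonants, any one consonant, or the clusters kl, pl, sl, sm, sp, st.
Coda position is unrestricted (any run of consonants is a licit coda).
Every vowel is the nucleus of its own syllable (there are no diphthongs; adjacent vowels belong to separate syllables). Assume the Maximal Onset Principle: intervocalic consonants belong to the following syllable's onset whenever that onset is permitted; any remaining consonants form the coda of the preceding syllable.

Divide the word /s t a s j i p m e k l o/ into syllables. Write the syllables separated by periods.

Vowels present: a, i, e, o; each is a nucleus, giving 4 syllables.
Between /a/ (V1) and /i/ (V2): cluster /sj/ — the longest permitted-onset suffix is /j/; onset = /j/, preceding coda = /s/.
Between /i/ (V2) and /e/ (V3): cluster /pm/ — the longest permitted-onset suffix is /m/; onset = /m/, preceding coda = /p/.
Between /e/ (V3) and /o/ (V4): cluster /kl/ — /kl/ is itself a permitted onset, so the whole cluster goes right; preceding coda = ∅.

stas.jip.me.klo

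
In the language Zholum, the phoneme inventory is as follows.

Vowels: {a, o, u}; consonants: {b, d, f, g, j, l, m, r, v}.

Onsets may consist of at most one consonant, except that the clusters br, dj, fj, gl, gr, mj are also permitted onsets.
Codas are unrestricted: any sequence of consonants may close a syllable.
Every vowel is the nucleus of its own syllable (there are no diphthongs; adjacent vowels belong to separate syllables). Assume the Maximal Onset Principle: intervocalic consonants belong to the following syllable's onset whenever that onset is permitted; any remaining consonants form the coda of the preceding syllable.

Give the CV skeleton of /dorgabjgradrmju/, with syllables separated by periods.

CVC.CVCC.CCVCC.CCV

Vowels present: o, a, a, u; each is a nucleus, giving 4 syllables.
σ1/σ2 boundary: /rg/ — longest licit onset from the right is /g/, leaving /r/ as coda.
σ2/σ3 boundary: /bjgr/; trying suffixes from longest down, /gr/ is the first permitted one, so coda /bj/ | onset /gr/.
σ3/σ4 boundary: /drmj/; trying suffixes from longest down, /mj/ is the first permitted one, so coda /dr/ | onset /mj/.
So the parse is dor.gabj.gradr.mju.
Mapping each syllable to C/V: /dor/ → CVC, /gabj/ → CVCC, /gradr/ → CCVCC, /mju/ → CCV.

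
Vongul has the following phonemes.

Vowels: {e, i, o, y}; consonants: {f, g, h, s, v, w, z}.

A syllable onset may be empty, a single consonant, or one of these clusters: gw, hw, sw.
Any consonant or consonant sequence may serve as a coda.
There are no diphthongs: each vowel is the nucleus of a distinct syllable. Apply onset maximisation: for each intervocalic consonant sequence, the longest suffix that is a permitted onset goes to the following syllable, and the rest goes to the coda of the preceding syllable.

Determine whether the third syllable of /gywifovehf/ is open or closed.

The vowels are y, i, o, e — 4 nuclei, so 4 syllables.
σ1/σ2 boundary: just /w/ — single C goes to the following onset.
σ2/σ3 boundary: just /f/ — single C goes to the following onset.
σ3/σ4 boundary: /v/ is a single consonant, so it becomes the next onset.
Syllabification: gy.wi.fo.vehf.
Syllable 3 is /fo/; it ends in its nucleus with no coda, so it is open.

open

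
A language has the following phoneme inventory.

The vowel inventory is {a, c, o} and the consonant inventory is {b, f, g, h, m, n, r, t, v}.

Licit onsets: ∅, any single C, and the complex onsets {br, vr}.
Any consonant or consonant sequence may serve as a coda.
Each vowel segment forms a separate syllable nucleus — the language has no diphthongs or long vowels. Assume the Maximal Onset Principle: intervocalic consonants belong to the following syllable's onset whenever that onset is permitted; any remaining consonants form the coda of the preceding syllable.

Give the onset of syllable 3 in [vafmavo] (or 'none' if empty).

v

The vowels are a, a, o — 3 nuclei, so 3 syllables.
/a…a/ gap (V1→V2): /fm/ splits as /f/ + /m/ (/m/ is the longest suffix that is a licit onset).
/a…o/ gap (V2→V3): /v/ → onset of the next syllable (single consonants are always licit onsets).
Putting it together: vaf.ma.vo.
Syllable 3 is /vo/: onset /v/, nucleus /o/, coda ∅.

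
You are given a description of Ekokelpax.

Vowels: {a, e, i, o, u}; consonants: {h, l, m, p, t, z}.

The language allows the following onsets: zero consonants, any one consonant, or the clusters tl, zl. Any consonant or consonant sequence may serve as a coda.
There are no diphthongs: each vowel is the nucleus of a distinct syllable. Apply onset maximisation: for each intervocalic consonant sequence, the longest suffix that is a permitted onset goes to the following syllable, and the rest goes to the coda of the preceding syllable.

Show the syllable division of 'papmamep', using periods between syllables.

pap.ma.mep

Vowels present: a, a, e; each is a nucleus, giving 3 syllables.
V1 /a/ – V2 /a/: /pm/ — longest licit onset from the right is /m/, leaving /p/ as coda.
V2 /a/ – V3 /e/: /m/ is a single consonant, so it becomes the next onset.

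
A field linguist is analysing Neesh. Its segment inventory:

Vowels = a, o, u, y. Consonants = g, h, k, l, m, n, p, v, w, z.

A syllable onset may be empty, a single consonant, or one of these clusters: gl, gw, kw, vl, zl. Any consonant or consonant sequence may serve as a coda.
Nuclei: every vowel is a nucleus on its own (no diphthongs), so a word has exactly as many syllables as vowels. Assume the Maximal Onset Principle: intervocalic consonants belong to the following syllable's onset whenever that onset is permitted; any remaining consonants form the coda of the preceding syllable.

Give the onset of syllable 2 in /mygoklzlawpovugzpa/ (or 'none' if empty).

Nuclei (vowels): y, o, a, o, u, a → 6 syllables.
/y…o/ gap (V1→V2): /g/ → onset of the next syllable (single consonants are always licit onsets).
/o…a/ gap (V2→V3): cluster /klzl/ — the longest permitted-onset suffix is /zl/; onset = /zl/, preceding coda = /kl/.
/a…o/ gap (V3→V4): /wp/ — longest licit onset from the right is /p/, leaving /w/ as coda.
/o…u/ gap (V4→V5): /v/ → onset of the next syllable (single consonants are always licit onsets).
/u…a/ gap (V5→V6): cluster /gzp/ — the longest permitted-onset suffix is /p/; onset = /p/, preceding coda = /gz/.
Putting it together: my.gokl.zlaw.po.vugz.pa.
Syllable 2 is /gokl/: onset /g/, nucleus /o/, coda /kl/.

g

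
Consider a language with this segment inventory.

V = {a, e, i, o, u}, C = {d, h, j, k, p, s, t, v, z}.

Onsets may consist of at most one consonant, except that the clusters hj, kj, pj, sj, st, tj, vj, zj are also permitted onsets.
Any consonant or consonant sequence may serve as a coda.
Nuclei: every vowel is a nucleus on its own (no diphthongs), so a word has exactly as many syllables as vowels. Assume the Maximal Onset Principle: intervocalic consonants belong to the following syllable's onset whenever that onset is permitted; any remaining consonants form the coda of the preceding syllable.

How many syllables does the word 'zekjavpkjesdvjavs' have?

The vowels are e, a, e, a — 4 nuclei, so 4 syllables.

4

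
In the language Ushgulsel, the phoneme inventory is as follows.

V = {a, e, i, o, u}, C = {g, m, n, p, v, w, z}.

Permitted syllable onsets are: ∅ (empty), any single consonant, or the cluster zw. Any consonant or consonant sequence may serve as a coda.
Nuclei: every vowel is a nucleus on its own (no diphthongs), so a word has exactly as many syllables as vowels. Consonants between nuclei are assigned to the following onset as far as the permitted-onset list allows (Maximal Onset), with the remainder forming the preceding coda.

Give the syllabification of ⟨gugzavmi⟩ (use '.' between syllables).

Vowels present: u, a, i; each is a nucleus, giving 3 syllables.
V1 /u/ – V2 /a/: /gz/; trying suffixes from longest down, /z/ is the first permitted one, so coda /g/ | onset /z/.
V2 /a/ – V3 /i/: /vm/ splits as /v/ + /m/ (/m/ is the longest suffix that is a licit onset).

gug.zav.mi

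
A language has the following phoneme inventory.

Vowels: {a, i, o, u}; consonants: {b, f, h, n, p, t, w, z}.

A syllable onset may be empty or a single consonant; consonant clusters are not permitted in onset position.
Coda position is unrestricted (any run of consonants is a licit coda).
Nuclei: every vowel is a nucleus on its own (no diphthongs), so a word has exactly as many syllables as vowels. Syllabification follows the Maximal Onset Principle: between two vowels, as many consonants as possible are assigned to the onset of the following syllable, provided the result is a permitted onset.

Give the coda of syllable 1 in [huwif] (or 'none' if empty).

The vowels are u, i — 2 nuclei, so 2 syllables.
V1 /u/ – V2 /i/: /w/ is a single consonant, so it becomes the next onset.
Syllabification: hu.wif.
Syllable 1 is /hu/: onset /h/, nucleus /u/, coda ∅.

none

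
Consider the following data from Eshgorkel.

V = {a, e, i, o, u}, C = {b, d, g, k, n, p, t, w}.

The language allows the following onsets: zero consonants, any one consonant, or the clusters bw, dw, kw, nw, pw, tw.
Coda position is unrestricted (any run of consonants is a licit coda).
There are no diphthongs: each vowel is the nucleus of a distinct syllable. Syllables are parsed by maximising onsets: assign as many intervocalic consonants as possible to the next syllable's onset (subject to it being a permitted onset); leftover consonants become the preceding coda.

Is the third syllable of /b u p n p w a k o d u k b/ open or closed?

open

Nuclei (vowels): u, a, o, u → 4 syllables.
Between /u/ (V1) and /a/ (V2): /pnpw/; trying suffixes from longest down, /pw/ is the first permitted one, so coda /pn/ | onset /pw/.
Between /a/ (V2) and /o/ (V3): /k/ → onset of the next syllable (single consonants are always licit onsets).
Between /o/ (V3) and /u/ (V4): /d/ → onset of the next syllable (single consonants are always licit onsets).
Syllabification: bupn.pwa.ko.dukb.
Syllable 3 is /ko/; it ends in its nucleus with no coda, so it is open.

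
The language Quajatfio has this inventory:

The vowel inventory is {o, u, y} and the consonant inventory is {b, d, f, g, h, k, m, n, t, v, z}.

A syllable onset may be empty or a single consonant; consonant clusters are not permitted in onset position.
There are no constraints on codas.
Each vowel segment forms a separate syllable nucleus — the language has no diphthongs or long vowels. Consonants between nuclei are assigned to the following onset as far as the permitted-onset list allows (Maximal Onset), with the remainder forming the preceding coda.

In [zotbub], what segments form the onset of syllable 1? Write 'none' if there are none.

Vowels present: o, u; each is a nucleus, giving 2 syllables.
/o…u/ gap (V1→V2): /tb/ splits as /t/ + /b/ (/b/ is the longest suffix that is a licit onset).
Syllabification: zot.bub.
Syllable 1 is /zot/: onset /z/, nucleus /o/, coda /t/.

z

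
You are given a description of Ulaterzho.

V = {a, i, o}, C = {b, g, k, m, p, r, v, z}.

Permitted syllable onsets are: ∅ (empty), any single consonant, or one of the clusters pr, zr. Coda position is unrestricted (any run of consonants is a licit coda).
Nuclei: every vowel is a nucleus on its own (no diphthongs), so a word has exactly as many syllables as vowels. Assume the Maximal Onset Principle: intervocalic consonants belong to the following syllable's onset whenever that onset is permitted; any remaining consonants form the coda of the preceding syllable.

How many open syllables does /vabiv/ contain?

Vowels present: a, i; each is a nucleus, giving 2 syllables.
σ1/σ2 boundary: /b/ is a single consonant, so it becomes the next onset.
Syllabification: va.biv.
Classifying each syllable: /va/ (open), /biv/ (closed).
Open syllables: 1.

1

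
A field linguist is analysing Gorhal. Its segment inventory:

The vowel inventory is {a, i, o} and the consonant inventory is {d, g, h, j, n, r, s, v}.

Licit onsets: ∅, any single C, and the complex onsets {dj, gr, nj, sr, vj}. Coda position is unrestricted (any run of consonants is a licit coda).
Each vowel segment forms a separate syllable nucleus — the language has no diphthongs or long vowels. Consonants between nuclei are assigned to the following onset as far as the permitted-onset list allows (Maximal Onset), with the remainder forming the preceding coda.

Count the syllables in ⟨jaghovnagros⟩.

The vowels are a, o, a, o — 4 nuclei, so 4 syllables.

4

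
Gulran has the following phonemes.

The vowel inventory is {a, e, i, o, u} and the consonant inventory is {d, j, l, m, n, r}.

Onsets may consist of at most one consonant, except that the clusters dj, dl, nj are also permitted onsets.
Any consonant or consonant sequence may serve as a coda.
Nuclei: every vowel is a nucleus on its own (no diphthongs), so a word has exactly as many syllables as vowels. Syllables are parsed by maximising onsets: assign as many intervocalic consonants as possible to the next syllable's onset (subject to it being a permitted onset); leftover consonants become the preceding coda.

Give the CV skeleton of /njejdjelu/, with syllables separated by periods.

Nuclei (vowels): e, e, u → 3 syllables.
Between /e/ (V1) and /e/ (V2): /jdj/ — longest licit onset from the right is /dj/, leaving /j/ as coda.
Between /e/ (V2) and /u/ (V3): /l/ → onset of the next syllable (single consonants are always licit onsets).
Putting it together: njej.dje.lu.
Mapping each syllable to C/V: /njej/ → CCVC, /dje/ → CCV, /lu/ → CV.

CCVC.CCV.CV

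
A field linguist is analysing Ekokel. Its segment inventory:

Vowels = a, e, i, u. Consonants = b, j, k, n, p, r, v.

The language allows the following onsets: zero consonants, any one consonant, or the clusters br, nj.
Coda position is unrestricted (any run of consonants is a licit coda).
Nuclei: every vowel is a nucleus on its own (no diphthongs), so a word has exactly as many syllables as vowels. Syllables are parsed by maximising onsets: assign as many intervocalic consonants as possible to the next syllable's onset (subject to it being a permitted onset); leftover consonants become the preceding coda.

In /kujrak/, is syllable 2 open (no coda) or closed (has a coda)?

closed

Nuclei (vowels): u, a → 2 syllables.
Between /u/ (V1) and /a/ (V2): /jr/ splits as /j/ + /r/ (/r/ is the longest suffix that is a licit onset).
Syllabification: kuj.rak.
Syllable 2 is /rak/ with coda /k/, so it is closed.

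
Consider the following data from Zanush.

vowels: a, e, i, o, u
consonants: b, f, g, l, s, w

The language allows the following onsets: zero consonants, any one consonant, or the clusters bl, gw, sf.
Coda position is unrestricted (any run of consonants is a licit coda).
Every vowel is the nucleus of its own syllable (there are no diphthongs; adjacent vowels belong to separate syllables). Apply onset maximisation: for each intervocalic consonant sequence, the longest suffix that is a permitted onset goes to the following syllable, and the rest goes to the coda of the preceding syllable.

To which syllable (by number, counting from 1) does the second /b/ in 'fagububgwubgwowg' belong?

3

The vowels are a, u, u, u, o — 5 nuclei, so 5 syllables.
σ1/σ2 boundary: just /g/ — single C goes to the following onset.
σ2/σ3 boundary: /b/ is a single consonant, so it becomes the next onset.
σ3/σ4 boundary: /bgw/ splits as /b/ + /gw/ (/gw/ is the longest suffix that is a licit onset).
σ4/σ5 boundary: /bgw/; trying suffixes from longest down, /gw/ is the first permitted one, so coda /b/ | onset /gw/.
Putting it together: fa.gu.bub.gwub.gwowg.
The second /b/ is in the coda of syllable 3 (/bub/).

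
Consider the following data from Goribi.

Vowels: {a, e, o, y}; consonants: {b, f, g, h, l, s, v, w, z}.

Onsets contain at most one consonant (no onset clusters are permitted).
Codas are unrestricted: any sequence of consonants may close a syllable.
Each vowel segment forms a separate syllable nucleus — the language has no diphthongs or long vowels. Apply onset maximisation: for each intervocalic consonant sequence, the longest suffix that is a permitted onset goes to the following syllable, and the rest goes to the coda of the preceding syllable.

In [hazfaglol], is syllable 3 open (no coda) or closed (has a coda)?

closed

The vowels are a, a, o — 3 nuclei, so 3 syllables.
σ1/σ2 boundary: /zf/ splits as /z/ + /f/ (/f/ is the longest suffix that is a licit onset).
σ2/σ3 boundary: cluster /gl/ — the longest permitted-onset suffix is /l/; onset = /l/, preceding coda = /g/.
Syllabification: haz.fag.lol.
Syllable 3 is /lol/ with coda /l/, so it is closed.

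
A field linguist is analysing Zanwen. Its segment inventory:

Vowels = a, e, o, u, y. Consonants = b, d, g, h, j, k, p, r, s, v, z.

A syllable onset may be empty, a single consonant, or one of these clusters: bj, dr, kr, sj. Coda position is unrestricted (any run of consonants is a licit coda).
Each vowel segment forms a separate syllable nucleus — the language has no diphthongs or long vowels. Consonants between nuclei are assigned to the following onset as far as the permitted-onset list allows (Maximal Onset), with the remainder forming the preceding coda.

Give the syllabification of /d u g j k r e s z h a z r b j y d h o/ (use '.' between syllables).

dugj.kresz.hazr.bjyd.ho

Vowels present: u, e, a, y, o; each is a nucleus, giving 5 syllables.
/u…e/ gap (V1→V2): /gjkr/ splits as /gj/ + /kr/ (/kr/ is the longest suffix that is a licit onset).
/e…a/ gap (V2→V3): cluster /szh/ — the longest permitted-onset suffix is /h/; onset = /h/, preceding coda = /sz/.
/a…y/ gap (V3→V4): cluster /zrbj/ — the longest permitted-onset suffix is /bj/; onset = /bj/, preceding coda = /zr/.
/y…o/ gap (V4→V5): /dh/; trying suffixes from longest down, /h/ is the first permitted one, so coda /d/ | onset /h/.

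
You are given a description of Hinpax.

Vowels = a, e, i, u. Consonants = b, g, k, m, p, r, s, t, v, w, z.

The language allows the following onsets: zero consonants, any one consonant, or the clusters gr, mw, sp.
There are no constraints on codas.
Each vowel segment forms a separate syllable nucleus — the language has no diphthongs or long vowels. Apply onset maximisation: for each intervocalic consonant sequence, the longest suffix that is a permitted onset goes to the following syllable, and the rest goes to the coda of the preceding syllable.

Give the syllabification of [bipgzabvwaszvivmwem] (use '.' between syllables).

bipg.zabv.wasz.viv.mwem

Nuclei (vowels): i, a, a, i, e → 5 syllables.
/i…a/ gap (V1→V2): /pgz/ — longest licit onset from the right is /z/, leaving /pg/ as coda.
/a…a/ gap (V2→V3): /bvw/; trying suffixes from longest down, /w/ is the first permitted one, so coda /bv/ | onset /w/.
/a…i/ gap (V3→V4): /szv/ — longest licit onset from the right is /v/, leaving /sz/ as coda.
/i…e/ gap (V4→V5): /vmw/; trying suffixes from longest down, /mw/ is the first permitted one, so coda /v/ | onset /mw/.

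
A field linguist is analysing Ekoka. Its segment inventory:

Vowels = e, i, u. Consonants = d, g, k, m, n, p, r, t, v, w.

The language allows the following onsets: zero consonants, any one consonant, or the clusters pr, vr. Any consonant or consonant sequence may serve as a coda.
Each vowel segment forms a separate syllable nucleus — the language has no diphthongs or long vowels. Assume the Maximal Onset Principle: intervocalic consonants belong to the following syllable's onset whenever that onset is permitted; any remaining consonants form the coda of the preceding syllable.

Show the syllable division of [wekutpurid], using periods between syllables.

we.kut.pu.rid

Vowels present: e, u, u, i; each is a nucleus, giving 4 syllables.
V1 /e/ – V2 /u/: just /k/ — single C goes to the following onset.
V2 /u/ – V3 /u/: /tp/; trying suffixes from longest down, /p/ is the first permitted one, so coda /t/ | onset /p/.
V3 /u/ – V4 /i/: /r/ is a single consonant, so it becomes the next onset.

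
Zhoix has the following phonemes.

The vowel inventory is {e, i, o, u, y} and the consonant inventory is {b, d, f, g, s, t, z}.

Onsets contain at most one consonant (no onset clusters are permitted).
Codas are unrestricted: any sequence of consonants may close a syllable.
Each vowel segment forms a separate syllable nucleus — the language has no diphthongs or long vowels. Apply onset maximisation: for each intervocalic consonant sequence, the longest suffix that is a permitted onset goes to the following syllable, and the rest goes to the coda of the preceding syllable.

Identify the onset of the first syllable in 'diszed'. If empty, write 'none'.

d

The vowels are i, e — 2 nuclei, so 2 syllables.
V1 /i/ – V2 /e/: cluster /sz/ — the longest permitted-onset suffix is /z/; onset = /z/, preceding coda = /s/.
Result: dis.zed.
Syllable 1 is /dis/: onset /d/, nucleus /i/, coda /s/.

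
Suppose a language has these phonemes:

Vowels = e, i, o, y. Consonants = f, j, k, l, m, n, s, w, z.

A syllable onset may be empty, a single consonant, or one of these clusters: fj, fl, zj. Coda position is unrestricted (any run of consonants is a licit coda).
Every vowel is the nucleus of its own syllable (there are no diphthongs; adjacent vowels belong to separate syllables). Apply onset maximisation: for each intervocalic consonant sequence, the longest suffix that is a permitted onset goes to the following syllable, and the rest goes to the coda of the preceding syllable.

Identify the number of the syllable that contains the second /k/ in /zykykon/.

3

Vowels present: y, y, o; each is a nucleus, giving 3 syllables.
V1 /y/ – V2 /y/: /k/ is a single consonant, so it becomes the next onset.
V2 /y/ – V3 /o/: /k/ is a single consonant, so it becomes the next onset.
So the parse is zy.ky.kon.
The second /k/ is in the onset of syllable 3 (/kon/).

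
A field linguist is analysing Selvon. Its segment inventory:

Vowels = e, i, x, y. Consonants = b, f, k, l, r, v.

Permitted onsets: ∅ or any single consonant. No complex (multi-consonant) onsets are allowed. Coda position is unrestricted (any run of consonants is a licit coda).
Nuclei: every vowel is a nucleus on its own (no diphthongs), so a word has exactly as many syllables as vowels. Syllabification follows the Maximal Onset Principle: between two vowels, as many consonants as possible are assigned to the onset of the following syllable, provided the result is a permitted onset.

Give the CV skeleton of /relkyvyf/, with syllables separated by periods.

Vowels present: e, y, y; each is a nucleus, giving 3 syllables.
/e…y/ gap (V1→V2): /lk/ — longest licit onset from the right is /k/, leaving /l/ as coda.
/y…y/ gap (V2→V3): /v/ → onset of the next syllable (single consonants are always licit onsets).
Syllabification: rel.ky.vyf.
Mapping each syllable to C/V: /rel/ → CVC, /ky/ → CV, /vyf/ → CVC.

CVC.CV.CVC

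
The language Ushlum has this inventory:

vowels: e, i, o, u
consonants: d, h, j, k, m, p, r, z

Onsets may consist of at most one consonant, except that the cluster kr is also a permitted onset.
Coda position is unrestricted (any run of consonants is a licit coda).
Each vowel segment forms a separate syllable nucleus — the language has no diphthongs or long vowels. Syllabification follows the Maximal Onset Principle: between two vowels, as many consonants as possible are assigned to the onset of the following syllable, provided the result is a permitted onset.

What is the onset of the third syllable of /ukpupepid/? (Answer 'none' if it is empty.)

p

Vowels present: u, u, e, i; each is a nucleus, giving 4 syllables.
Between /u/ (V1) and /u/ (V2): /kp/ splits as /k/ + /p/ (/p/ is the longest suffix that is a licit onset).
Between /u/ (V2) and /e/ (V3): /p/ → onset of the next syllable (single consonants are always licit onsets).
Between /e/ (V3) and /i/ (V4): /p/ is a single consonant, so it becomes the next onset.
So the parse is uk.pu.pe.pid.
Syllable 3 is /pe/: onset /p/, nucleus /e/, coda ∅.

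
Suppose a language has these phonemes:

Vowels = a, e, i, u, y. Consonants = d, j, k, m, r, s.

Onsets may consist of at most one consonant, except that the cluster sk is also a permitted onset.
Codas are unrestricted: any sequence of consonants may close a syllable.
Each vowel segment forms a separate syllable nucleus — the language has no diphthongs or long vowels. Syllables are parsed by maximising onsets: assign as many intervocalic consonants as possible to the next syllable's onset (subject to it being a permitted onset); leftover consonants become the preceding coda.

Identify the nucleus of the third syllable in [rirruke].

e

Vowels present: i, u, e; each is a nucleus, giving 3 syllables.
The third nucleus (vowel 3 from the left) is /e/.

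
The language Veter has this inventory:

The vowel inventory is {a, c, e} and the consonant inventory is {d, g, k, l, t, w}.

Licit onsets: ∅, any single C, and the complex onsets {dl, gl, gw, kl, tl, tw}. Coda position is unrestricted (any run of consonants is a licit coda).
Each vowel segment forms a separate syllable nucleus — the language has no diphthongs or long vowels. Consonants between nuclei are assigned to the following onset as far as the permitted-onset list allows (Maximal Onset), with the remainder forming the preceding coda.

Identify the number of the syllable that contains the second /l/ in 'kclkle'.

2

The vowels are c, e — 2 nuclei, so 2 syllables.
V1 /c/ – V2 /e/: /lkl/ splits as /l/ + /kl/ (/kl/ is the longest suffix that is a licit onset).
So the parse is kcl.kle.
The second /l/ is in the onset of syllable 2 (/kle/).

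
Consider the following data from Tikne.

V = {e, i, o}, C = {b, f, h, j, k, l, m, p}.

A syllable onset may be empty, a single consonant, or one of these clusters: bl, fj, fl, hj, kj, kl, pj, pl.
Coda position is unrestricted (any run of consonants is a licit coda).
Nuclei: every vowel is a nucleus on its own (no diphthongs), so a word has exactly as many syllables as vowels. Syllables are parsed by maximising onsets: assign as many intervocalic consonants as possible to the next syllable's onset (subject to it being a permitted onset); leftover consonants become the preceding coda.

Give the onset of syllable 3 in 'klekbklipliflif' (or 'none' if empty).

pl

The vowels are e, i, i, i — 4 nuclei, so 4 syllables.
/e…i/ gap (V1→V2): /kbkl/ splits as /kb/ + /kl/ (/kl/ is the longest suffix that is a licit onset).
/i…i/ gap (V2→V3): cluster /pl/ — /pl/ is itself a permitted onset, so the whole cluster goes right; preceding coda = ∅.
/i…i/ gap (V3→V4): /fl/ is a licit onset in full, so it all attaches to the next syllable.
Syllabification: klekb.kli.pli.flif.
Syllable 3 is /pli/: onset /pl/, nucleus /i/, coda ∅.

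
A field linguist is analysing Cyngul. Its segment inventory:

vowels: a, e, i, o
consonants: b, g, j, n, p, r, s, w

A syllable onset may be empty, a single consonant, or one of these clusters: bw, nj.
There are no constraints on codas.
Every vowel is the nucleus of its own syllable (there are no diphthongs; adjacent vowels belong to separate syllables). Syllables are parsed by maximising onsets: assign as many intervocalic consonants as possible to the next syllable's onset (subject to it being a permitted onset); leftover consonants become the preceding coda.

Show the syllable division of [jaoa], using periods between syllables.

ja.o.a

Vowels present: a, o, a; each is a nucleus, giving 3 syllables.
σ1/σ2 boundary: hiatus — the boundary sits between the two vowels.
σ2/σ3 boundary: no consonants, so the boundary falls immediately after /o/.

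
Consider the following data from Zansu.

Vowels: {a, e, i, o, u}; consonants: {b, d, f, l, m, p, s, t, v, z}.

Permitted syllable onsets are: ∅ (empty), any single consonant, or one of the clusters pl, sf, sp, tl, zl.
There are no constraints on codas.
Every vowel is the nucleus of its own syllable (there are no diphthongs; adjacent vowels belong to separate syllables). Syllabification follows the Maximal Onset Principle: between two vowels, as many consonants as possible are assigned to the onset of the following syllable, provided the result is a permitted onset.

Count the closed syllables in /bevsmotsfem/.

Nuclei (vowels): e, o, e → 3 syllables.
/e…o/ gap (V1→V2): /vsm/ — longest licit onset from the right is /m/, leaving /vs/ as coda.
/o…e/ gap (V2→V3): cluster /tsf/ — the longest permitted-onset suffix is /sf/; onset = /sf/, preceding coda = /t/.
So the parse is bevs.mot.sfem.
Classifying each syllable: /bevs/ (closed), /mot/ (closed), /sfem/ (closed).
Closed syllables: 3.

3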